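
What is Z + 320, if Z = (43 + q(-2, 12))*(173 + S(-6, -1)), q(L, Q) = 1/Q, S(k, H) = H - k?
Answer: 47933/6 ≈ 7988.8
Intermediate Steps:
Z = 46013/6 (Z = (43 + 1/12)*(173 + (-1 - 1*(-6))) = (43 + 1/12)*(173 + (-1 + 6)) = 517*(173 + 5)/12 = (517/12)*178 = 46013/6 ≈ 7668.8)
Z + 320 = 46013/6 + 320 = 47933/6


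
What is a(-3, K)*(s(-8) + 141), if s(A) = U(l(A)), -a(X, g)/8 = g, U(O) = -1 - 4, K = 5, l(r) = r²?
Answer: -5440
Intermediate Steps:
U(O) = -5
a(X, g) = -8*g
s(A) = -5
a(-3, K)*(s(-8) + 141) = (-8*5)*(-5 + 141) = -40*136 = -5440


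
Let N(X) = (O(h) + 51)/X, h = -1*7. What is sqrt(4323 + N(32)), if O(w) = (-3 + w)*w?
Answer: sqrt(276914)/8 ≈ 65.778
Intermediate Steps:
h = -7
O(w) = w*(-3 + w)
N(X) = 121/X (N(X) = (-7*(-3 - 7) + 51)/X = (-7*(-10) + 51)/X = (70 + 51)/X = 121/X)
sqrt(4323 + N(32)) = sqrt(4323 + 121/32) = sqrt(138457/32) = sqrt(276914)/8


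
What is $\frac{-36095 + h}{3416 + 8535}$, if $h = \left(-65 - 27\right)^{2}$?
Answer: $- \frac{27631}{11951} \approx -2.312$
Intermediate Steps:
$h = 8464$ ($h = \left(-92\right)^{2} = 8464$)
$\frac{-36095 + h}{3416 + 8535} = \frac{-36095 + 8464}{3416 + 8535} = - \frac{27631}{11951}$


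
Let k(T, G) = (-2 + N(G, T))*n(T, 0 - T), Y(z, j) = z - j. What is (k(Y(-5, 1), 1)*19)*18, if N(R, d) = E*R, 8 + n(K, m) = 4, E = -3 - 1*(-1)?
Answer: 5472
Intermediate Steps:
E = -2 (E = -3 + 1 = -2)
n(K, m) = -4 (n(K, m) = -8 + 4 = -4)
N(R, d) = -2*R
k(T, G) = 8 + 8*G (k(T, G) = (-2 - 2*G)*(-4) = 8 + 8*G)
(k(Y(-5, 1), 1)*19)*18 = ((8 + 8*1)*19)*18 = ((8 + 8)*19)*18 = (16*19)*18 = 304*18 = 5472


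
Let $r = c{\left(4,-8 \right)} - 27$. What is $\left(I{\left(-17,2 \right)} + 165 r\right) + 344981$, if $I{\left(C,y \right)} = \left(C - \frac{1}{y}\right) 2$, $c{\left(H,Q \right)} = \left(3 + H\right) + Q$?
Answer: $340326$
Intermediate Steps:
$c{\left(H,Q \right)} = 3 + H + Q$
$r = -28$ ($r = \left(3 + 4 - 8\right) - 27 = -1 - 27 = -28$)
$I{\left(C,y \right)} = - \frac{2}{y} + 2 C$
$\left(I{\left(-17,2 \right)} + 165 r\right) + 344981 = \left(\left(- \frac{2}{2} + 2 \left(-17\right)\right) + 165 \left(-28\right)\right) + 344981 = \left(\left(\left(-2\right) \frac{1}{2} - 34\right) - 4620\right) + 344981 = \left(\left(-1 - 34\right) - 4620\right) + 344981 = \left(-35 - 4620\right) + 344981 = -4655 + 344981 = 340326$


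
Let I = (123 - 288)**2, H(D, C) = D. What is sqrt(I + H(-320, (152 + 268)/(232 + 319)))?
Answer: sqrt(26905) ≈ 164.03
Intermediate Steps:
I = 27225 (I = (-165)**2 = 27225)
sqrt(I + H(-320, (152 + 268)/(232 + 319))) = sqrt(27225 - 320) = sqrt(26905)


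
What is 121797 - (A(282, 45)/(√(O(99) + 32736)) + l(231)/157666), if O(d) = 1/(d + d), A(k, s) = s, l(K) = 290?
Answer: 9601622756/78833 - 135*√142598038/6481729 ≈ 1.2180e+5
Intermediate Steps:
O(d) = 1/(2*d)
121797 - (A(282, 45)/(√(O(99) + 32736)) + l(231)/157666) = 121797 - (45/(√((½)/99 + 32736)) + 290/157666) = 121797 - (45/(√((½)*(1/99) + 32736)) + 290*(1/157666)) = 121797 - (45/(√(1/198 + 32736)) + 145/78833) = 121797 - (45/(√(6481729/198)) + 145/78833) = 121797 - (45/((√142598038/66)) + 145/78833) = 121797 - (45*(3*√142598038/6481729) + 145/78833) = 121797 - (135*√142598038/6481729 + 145/78833) = 121797 - (145/78833 + 135*√142598038/6481729) = 121797 + (-145/78833 - 135*√142598038/6481729) = 9601622756/78833 - 135*√142598038/6481729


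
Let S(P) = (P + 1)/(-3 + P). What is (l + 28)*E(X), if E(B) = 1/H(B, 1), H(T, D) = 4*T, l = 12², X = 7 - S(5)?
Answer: 43/4 ≈ 10.750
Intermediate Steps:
S(P) = (1 + P)/(-3 + P)
X = 4 (X = 7 - (1 + 5)/(-3 + 5) = 7 - 6/2 = 7 - 1*3 = 7 - 3 = 4)
l = 144
E(B) = 1/(4*B)
(l + 28)*E(X) = (144 + 28)*((¼)/4) = 172*((¼)*(¼)) = 172*(1/16) = 43/4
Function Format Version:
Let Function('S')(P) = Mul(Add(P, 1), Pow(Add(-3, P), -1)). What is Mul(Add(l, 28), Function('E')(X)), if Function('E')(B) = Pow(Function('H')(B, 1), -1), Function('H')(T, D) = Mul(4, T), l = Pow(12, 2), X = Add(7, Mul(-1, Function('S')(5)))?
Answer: Rational(43, 4) ≈ 10.750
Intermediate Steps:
Function('S')(P) = Mul(Pow(Add(-3, P), -1), Add(1, P)) (Function('S')(P) = Mul(Add(1, P), Pow(Add(-3, P), -1)) = Mul(Pow(Add(-3, P), -1), Add(1, P)))
X = 4 (X = Add(7, Mul(-1, Mul(Pow(Add(-3, 5), -1), Add(1, 5)))) = Add(7, Mul(-1, Mul(Pow(2, -1), 6))) = Add(7, Mul(-1, Mul(Rational(1, 2), 6))) = Add(7, Mul(-1, 3)) = Add(7, -3) = 4)
l = 144
Function('E')(B) = Mul(Rational(1, 4), Pow(B, -1)) (Function('E')(B) = Pow(Mul(4, B), -1) = Mul(Rational(1, 4), Pow(B, -1)))
Mul(Add(l, 28), Function('E')(X)) = Mul(Add(144, 28), Mul(Rational(1, 4), Pow(4, -1))) = Mul(172, Mul(Rational(1, 4), Rational(1, 4))) = Mul(172, Rational(1, 16)) = Rational(43, 4)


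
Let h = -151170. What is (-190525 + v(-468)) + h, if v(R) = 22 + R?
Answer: -342141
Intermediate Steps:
(-190525 + v(-468)) + h = (-190525 + (22 - 468)) - 151170 = (-190525 - 446) - 151170 = -190971 - 151170 = -342141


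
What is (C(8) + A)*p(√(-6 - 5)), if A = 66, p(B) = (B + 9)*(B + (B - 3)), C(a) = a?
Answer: -3626 + 1110*I*√11 ≈ -3626.0 + 3681.5*I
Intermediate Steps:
p(B) = (-3 + 2*B)*(9 + B) (p(B) = (9 + B)*(B + (-3 + B)) = (9 + B)*(-3 + 2*B) = (-3 + 2*B)*(9 + B))
(C(8) + A)*p(√(-6 - 5)) = (8 + 66)*(-27 + 2*(√(-6 - 5))² + 15*√(-6 - 5)) = 74*(-27 + 2*(√(-11))² + 15*√(-11)) = 74*(-27 + 2*(I*√11)² + 15*(I*√11)) = 74*(-27 + 2*(-11) + 15*I*√11) = 74*(-27 - 22 + 15*I*√11) = 74*(-49 + 15*I*√11) = -3626 + 1110*I*√11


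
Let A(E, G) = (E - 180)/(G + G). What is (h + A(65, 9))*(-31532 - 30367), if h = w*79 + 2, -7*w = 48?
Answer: 1419736097/42 ≈ 3.3803e+7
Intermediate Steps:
w = -48/7 (w = -1/7*48 = -48/7 ≈ -6.8571)
A(E, G) = (-180 + E)/(2*G) (A(E, G) = (-180 + E)/((2*G)) = (-180 + E)*(1/(2*G)) = (-180 + E)/(2*G))
h = -3778/7 (h = -48/7*79 + 2 = -3792/7 + 2 = -3778/7 ≈ -539.71)
(h + A(65, 9))*(-31532 - 30367) = (-3778/7 + (1/2)*(-180 + 65)/9)*(-31532 - 30367) = (-3778/7 + (1/2)*(1/9)*(-115))*(-61899) = (-3778/7 - 115/18)*(-61899) = -68809/126*(-61899) = 1419736097/42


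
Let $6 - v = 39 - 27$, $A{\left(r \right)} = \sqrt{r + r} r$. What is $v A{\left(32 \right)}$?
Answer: $-1536$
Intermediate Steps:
$A{\left(r \right)} = \sqrt{2} r^{\frac{3}{2}}$ ($A{\left(r \right)} = \sqrt{2 r} r = \sqrt{2} \sqrt{r} r = \sqrt{2} r^{\frac{3}{2}}$)
$v = -6$ ($v = 6 - \left(39 - 27\right) = 6 - 12 = -6$)
$v A{\left(32 \right)} = - 6 \sqrt{2} \cdot 32^{\frac{3}{2}} = - 6 \sqrt{2} \cdot 128 \sqrt{2} = \left(-6\right) 256 = -1536$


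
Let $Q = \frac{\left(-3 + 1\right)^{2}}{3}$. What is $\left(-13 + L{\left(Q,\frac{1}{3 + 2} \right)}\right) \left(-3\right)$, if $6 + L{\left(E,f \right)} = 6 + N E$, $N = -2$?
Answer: $47$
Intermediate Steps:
$Q = \frac{4}{3}$ ($Q = \left(-2\right)^{2} \cdot \frac{1}{3} = 4 \cdot \frac{1}{3} = \frac{4}{3} \approx 1.3333$)
$L{\left(E,f \right)} = - 2 E$ ($L{\left(E,f \right)} = -6 - \left(-6 + 2 E\right) = - 2 E$)
$\left(-13 + L{\left(Q,\frac{1}{3 + 2} \right)}\right) \left(-3\right) = \left(-13 - \frac{8}{3}\right) \left(-3\right) = \left(- \frac{47}{3}\right) \left(-3\right) = 47$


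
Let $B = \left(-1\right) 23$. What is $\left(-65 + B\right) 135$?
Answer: $-11880$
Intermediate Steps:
$B = -23$
$\left(-65 + B\right) 135 = \left(-65 - 23\right) 135 = \left(-88\right) 135 = -11880$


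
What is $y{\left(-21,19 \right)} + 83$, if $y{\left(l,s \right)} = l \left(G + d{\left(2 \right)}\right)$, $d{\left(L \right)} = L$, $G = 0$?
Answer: $41$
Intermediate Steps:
$y{\left(l,s \right)} = 2 l$ ($y{\left(l,s \right)} = l \left(0 + 2\right) = l 2 = 2 l$)
$y{\left(-21,19 \right)} + 83 = 2 \left(-21\right) + 83 = -42 + 83 = 41$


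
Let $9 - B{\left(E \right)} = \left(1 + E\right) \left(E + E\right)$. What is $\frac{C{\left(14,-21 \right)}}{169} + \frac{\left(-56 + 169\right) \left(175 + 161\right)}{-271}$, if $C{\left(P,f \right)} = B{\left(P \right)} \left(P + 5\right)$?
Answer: $- \frac{8532831}{45799} \approx -186.31$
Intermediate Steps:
$B{\left(E \right)} = 9 - 2 E \left(1 + E\right)$ ($B{\left(E \right)} = 9 - \left(1 + E\right) \left(E + E\right) = 9 - \left(1 + E\right) 2 E = 9 - 2 E \left(1 + E\right)$)
$C{\left(P,f \right)} = \left(5 + P\right) \left(9 - 2 P - 2 P^{2}\right)$ ($C{\left(P,f \right)} = \left(9 - 2 P - 2 P^{2}\right) \left(P + 5\right) = \left(9 - 2 P - 2 P^{2}\right) \left(5 + P\right) = \left(5 + P\right) \left(9 - 2 P - 2 P^{2}\right)$)
$\frac{C{\left(14,-21 \right)}}{169} + \frac{\left(-56 + 169\right) \left(175 + 161\right)}{-271} = \frac{45 - 14 - 12 \cdot 14^{2} - 2 \cdot 14^{3}}{169} + \frac{\left(-56 + 169\right) \left(175 + 161\right)}{-271} = \left(45 - 14 - 2352 - 5488\right) \frac{1}{169} + 113 \cdot 336 \left(- \frac{1}{271}\right) = \left(45 - 14 - 2352 - 5488\right) \frac{1}{169} + 37968 \left(- \frac{1}{271}\right) = \left(-7809\right) \frac{1}{169} - \frac{37968}{271} = - \frac{7809}{169} - \frac{37968}{271} = - \frac{8532831}{45799}$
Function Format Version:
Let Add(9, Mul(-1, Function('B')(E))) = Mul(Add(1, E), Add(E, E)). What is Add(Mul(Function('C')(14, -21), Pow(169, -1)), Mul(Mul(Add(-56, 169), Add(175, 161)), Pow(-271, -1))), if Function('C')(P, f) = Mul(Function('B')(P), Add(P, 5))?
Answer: Rational(-8532831, 45799) ≈ -186.31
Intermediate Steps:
Function('B')(E) = Add(9, Mul(-2, E, Add(1, E))) (Function('B')(E) = Add(9, Mul(-1, Mul(Add(1, E), Add(E, E)))) = Add(9, Mul(-1, Mul(Add(1, E), Mul(2, E)))) = Add(9, Mul(-1, Mul(2, E, Add(1, E)))) = Add(9, Mul(-2, E, Add(1, E))))
Function('C')(P, f) = Mul(Add(5, P), Add(9, Mul(-2, P), Mul(-2, Pow(P, 2)))) (Function('C')(P, f) = Mul(Add(9, Mul(-2, P), Mul(-2, Pow(P, 2))), Add(P, 5)) = Mul(Add(9, Mul(-2, P), Mul(-2, Pow(P, 2))), Add(5, P)) = Mul(Add(5, P), Add(9, Mul(-2, P), Mul(-2, Pow(P, 2)))))
Add(Mul(Function('C')(14, -21), Pow(169, -1)), Mul(Mul(Add(-56, 169), Add(175, 161)), Pow(-271, -1))) = Add(Mul(Add(45, Mul(-1, 14), Mul(-12, Pow(14, 2)), Mul(-2, Pow(14, 3))), Pow(169, -1)), Mul(Mul(Add(-56, 169), Add(175, 161)), Pow(-271, -1))) = Add(Mul(Add(45, -14, Mul(-12, 196), Mul(-2, 2744)), Rational(1, 169)), Mul(Mul(113, 336), Rational(-1, 271))) = Add(Mul(Add(45, -14, -2352, -5488), Rational(1, 169)), Mul(37968, Rational(-1, 271))) = Add(Mul(-7809, Rational(1, 169)), Rational(-37968, 271)) = Add(Rational(-7809, 169), Rational(-37968, 271)) = Rational(-8532831, 45799)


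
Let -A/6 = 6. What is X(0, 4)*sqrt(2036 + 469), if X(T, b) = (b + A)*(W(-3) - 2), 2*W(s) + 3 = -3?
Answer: 160*sqrt(2505) ≈ 8008.0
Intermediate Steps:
A = -36 (A = -6*6 = -36)
W(s) = -3 (W(s) = -3/2 + (1/2)*(-3) = -3/2 - 3/2 = -3)
X(T, b) = 180 - 5*b (X(T, b) = (b - 36)*(-3 - 2) = (-36 + b)*(-5) = 180 - 5*b)
X(0, 4)*sqrt(2036 + 469) = (180 - 5*4)*sqrt(2036 + 469) = (180 - 20)*sqrt(2505) = 160*sqrt(2505)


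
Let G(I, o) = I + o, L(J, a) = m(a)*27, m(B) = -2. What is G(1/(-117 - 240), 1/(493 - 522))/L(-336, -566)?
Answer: 193/279531 ≈ 0.00069044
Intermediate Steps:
L(J, a) = -54 (L(J, a) = -2*27 = -54)
G(1/(-117 - 240), 1/(493 - 522))/L(-336, -566) = (1/(-117 - 240) + 1/(493 - 522))/(-54) = (1/(-357) + 1/(-29))*(-1/54) = (-1/357 - 1/29)*(-1/54) = -386/10353*(-1/54) = 193/279531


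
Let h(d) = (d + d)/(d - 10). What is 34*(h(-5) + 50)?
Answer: 5168/3 ≈ 1722.7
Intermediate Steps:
h(d) = 2*d/(-10 + d) (h(d) = (2*d)/(-10 + d) = 2*d/(-10 + d))
34*(h(-5) + 50) = 34*(2*(-5)/(-10 - 5) + 50) = 34*(2*(-5)/(-15) + 50) = 34*(2*(-5)*(-1/15) + 50) = 34*(2/3 + 50) = 34*(152/3) = 5168/3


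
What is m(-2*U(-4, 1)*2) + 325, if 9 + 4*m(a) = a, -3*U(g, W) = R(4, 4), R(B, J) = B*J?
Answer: 3937/12 ≈ 328.08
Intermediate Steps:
U(g, W) = -16/3 (U(g, W) = -4*4/3 = -⅓*16 = -16/3)
m(a) = -9/4 + a/4
m(-2*U(-4, 1)*2) + 325 = (-9/4 + (-2*(-16/3)*2)/4) + 325 = (-9/4 + ((32/3)*2)/4) + 325 = (-9/4 + (¼)*(64/3)) + 325 = (-9/4 + 16/3) + 325 = 37/12 + 325 = 3937/12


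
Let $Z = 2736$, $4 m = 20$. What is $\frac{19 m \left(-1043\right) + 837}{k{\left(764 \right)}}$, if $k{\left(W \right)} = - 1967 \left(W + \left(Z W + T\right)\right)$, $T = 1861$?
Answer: $\frac{98248}{4116791343} \approx 2.3865 \cdot 10^{-5}$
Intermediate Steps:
$m = 5$ ($m = \frac{1}{4} \cdot 20 = 5$)
$k{\left(W \right)} = -3660587 - 5383679 W$ ($k{\left(W \right)} = - 1967 \left(W + \left(2736 W + 1861\right)\right) = - 1967 \left(W + \left(1861 + 2736 W\right)\right) = - 1967 \left(1861 + 2737 W\right) = -3660587 - 5383679 W$)
$\frac{19 m \left(-1043\right) + 837}{k{\left(764 \right)}} = \frac{19 \cdot 5 \left(-1043\right) + 837}{-3660587 - 4113130756} = \frac{95 \left(-1043\right) + 837}{-3660587 - 4113130756} = \frac{-99085 + 837}{-4116791343} = \left(-98248\right) \left(- \frac{1}{4116791343}\right) = \frac{98248}{4116791343}$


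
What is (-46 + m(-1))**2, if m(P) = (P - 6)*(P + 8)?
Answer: 9025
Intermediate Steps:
m(P) = (-6 + P)*(8 + P)
(-46 + m(-1))**2 = (-46 + (-48 + (-1)**2 + 2*(-1)))**2 = (-46 + (-48 + 1 - 2))**2 = (-46 - 49)**2 = (-95)**2 = 9025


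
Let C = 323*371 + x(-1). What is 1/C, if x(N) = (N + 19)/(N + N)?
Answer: 1/119824 ≈ 8.3456e-6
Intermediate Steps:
x(N) = (19 + N)/(2*N) (x(N) = (19 + N)/((2*N)) = (19 + N)*(1/(2*N)) = (19 + N)/(2*N))
C = 119824 (C = 323*371 + (½)*(19 - 1)/(-1) = 119833 + (½)*(-1)*18 = 119833 - 9 = 119824)
1/C = 1/119824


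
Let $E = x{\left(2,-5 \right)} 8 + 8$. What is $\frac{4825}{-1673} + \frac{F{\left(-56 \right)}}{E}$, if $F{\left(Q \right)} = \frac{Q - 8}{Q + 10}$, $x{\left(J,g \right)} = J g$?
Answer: $- \frac{1005467}{346311} \approx -2.9034$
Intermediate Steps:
$E = -72$ ($E = 2 \left(-5\right) 8 + 8 = \left(-10\right) 8 + 8 = -80 + 8 = -72$)
$F{\left(Q \right)} = \frac{-8 + Q}{10 + Q}$
$\frac{4825}{-1673} + \frac{F{\left(-56 \right)}}{E} = \frac{4825}{-1673} + \frac{\frac{1}{10 - 56} \left(-8 - 56\right)}{-72} = 4825 \left(- \frac{1}{1673}\right) + \frac{1}{-46} \left(-64\right) \left(- \frac{1}{72}\right) = - \frac{4825}{1673} + \left(- \frac{1}{46}\right) \left(-64\right) \left(- \frac{1}{72}\right) = - \frac{4825}{1673} + \frac{32}{23} \left(- \frac{1}{72}\right) = - \frac{4825}{1673} - \frac{4}{207} = - \frac{1005467}{346311}$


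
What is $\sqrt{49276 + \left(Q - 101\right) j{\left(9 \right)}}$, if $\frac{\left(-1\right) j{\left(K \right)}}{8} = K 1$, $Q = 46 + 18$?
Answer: $14 \sqrt{265} \approx 227.9$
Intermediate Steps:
$Q = 64$
$j{\left(K \right)} = - 8 K$ ($j{\left(K \right)} = - 8 K 1 = - 8 K$)
$\sqrt{49276 + \left(Q - 101\right) j{\left(9 \right)}} = \sqrt{49276 + \left(64 - 101\right) \left(\left(-8\right) 9\right)} = \sqrt{49276 - -2664} = \sqrt{49276 + 2664} = \sqrt{51940} = 14 \sqrt{265}$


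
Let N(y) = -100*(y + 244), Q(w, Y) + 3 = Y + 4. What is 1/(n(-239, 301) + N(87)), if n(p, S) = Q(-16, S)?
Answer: -1/32798 ≈ -3.0490e-5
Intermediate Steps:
Q(w, Y) = 1 + Y (Q(w, Y) = -3 + (Y + 4) = -3 + (4 + Y) = 1 + Y)
n(p, S) = 1 + S
N(y) = -24400 - 100*y (N(y) = -100*(244 + y) = -24400 - 100*y)
1/(n(-239, 301) + N(87)) = 1/((1 + 301) + (-24400 - 100*87)) = 1/(302 + (-24400 - 8700)) = 1/(302 - 33100) = 1/(-32798) = -1/32798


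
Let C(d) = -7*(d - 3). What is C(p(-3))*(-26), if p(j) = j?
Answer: -1092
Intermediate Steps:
C(d) = 21 - 7*d (C(d) = -7*(-3 + d) = 21 - 7*d)
C(p(-3))*(-26) = (21 - 7*(-3))*(-26) = (21 + 21)*(-26) = 42*(-26) = -1092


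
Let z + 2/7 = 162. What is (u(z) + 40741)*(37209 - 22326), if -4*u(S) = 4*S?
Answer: 4227590565/7 ≈ 6.0394e+8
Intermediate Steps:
z = 1132/7 (z = -2/7 + 162 = 1132/7 ≈ 161.71)
u(S) = -S
(u(z) + 40741)*(37209 - 22326) = (-1*1132/7 + 40741)*(37209 - 22326) = (-1132/7 + 40741)*14883 = (284055/7)*14883 = 4227590565/7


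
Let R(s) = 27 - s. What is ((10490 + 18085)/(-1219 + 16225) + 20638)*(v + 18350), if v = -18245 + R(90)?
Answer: 2168056821/2501 ≈ 8.6688e+5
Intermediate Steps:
v = -18308 (v = -18245 + (27 - 1*90) = -18245 + (27 - 90) = -18245 - 63 = -18308)
((10490 + 18085)/(-1219 + 16225) + 20638)*(v + 18350) = ((10490 + 18085)/(-1219 + 16225) + 20638)*(-18308 + 18350) = (28575/15006 + 20638)*42 = (28575*(1/15006) + 20638)*42 = (9525/5002 + 20638)*42 = (103240801/5002)*42 = 2168056821/2501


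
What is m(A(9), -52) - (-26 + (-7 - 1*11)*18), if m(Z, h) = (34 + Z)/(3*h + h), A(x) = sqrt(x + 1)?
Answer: 36383/104 - sqrt(10)/208 ≈ 349.82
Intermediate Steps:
A(x) = sqrt(1 + x)
m(Z, h) = (34 + Z)/(4*h) (m(Z, h) = (34 + Z)/((4*h)) = (34 + Z)*(1/(4*h)) = (34 + Z)/(4*h))
m(A(9), -52) - (-26 + (-7 - 1*11)*18) = (1/4)*(34 + sqrt(1 + 9))/(-52) - (-26 + (-7 - 1*11)*18) = (1/4)*(-1/52)*(34 + sqrt(10)) - (-26 + (-7 - 11)*18) = (-17/104 - sqrt(10)/208) - (-26 - 18*18) = (-17/104 - sqrt(10)/208) - (-26 - 324) = (-17/104 - sqrt(10)/208) - 1*(-350) = (-17/104 - sqrt(10)/208) + 350 = 36383/104 - sqrt(10)/208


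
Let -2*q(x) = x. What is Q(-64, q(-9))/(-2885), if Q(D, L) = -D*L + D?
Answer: -224/2885 ≈ -0.077643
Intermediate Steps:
q(x) = -x/2
Q(D, L) = D - D*L (Q(D, L) = -D*L + D = D - D*L)
Q(-64, q(-9))/(-2885) = -64*(1 - (-1)*(-9)/2)/(-2885) = -64*(1 - 1*9/2)*(-1/2885) = -64*(1 - 9/2)*(-1/2885) = -64*(-7/2)*(-1/2885) = 224*(-1/2885) = -224/2885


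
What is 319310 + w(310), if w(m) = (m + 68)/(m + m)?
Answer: 98986289/310 ≈ 3.1931e+5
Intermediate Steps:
w(m) = (68 + m)/(2*m) (w(m) = (68 + m)/((2*m)) = (68 + m)*(1/(2*m)) = (68 + m)/(2*m))
319310 + w(310) = 319310 + (½)*(68 + 310)/310 = 319310 + (½)*(1/310)*378 = 319310 + 189/310 = 98986289/310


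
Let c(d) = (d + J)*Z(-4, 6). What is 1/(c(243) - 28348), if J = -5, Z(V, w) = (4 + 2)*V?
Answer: -1/34060 ≈ -2.9360e-5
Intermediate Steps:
Z(V, w) = 6*V
c(d) = 120 - 24*d (c(d) = (d - 5)*(6*(-4)) = (-5 + d)*(-24) = 120 - 24*d)
1/(c(243) - 28348) = 1/((120 - 24*243) - 28348) = 1/((120 - 5832) - 28348) = 1/(-5712 - 28348) = 1/(-34060) = -1/34060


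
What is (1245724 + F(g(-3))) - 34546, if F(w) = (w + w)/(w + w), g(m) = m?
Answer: 1211179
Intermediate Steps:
F(w) = 1 (F(w) = (2*w)/((2*w)) = (2*w)*(1/(2*w)) = 1)
(1245724 + F(g(-3))) - 34546 = (1245724 + 1) - 34546 = 1245725 - 34546 = 1211179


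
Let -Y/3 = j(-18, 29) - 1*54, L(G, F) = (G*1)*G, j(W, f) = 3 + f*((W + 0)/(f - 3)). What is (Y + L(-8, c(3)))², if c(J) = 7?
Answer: 12988816/169 ≈ 76857.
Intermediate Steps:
j(W, f) = 3 + W*f/(-3 + f) (j(W, f) = 3 + f*(W/(-3 + f)) = 3 + W*f/(-3 + f))
L(G, F) = G² (L(G, F) = G*G = G²)
Y = 2772/13 (Y = -3*((-9 + 3*29 - 18*29)/(-3 + 29) - 1*54) = -3*((-9 + 87 - 522)/26 - 54) = -3*((1/26)*(-444) - 54) = -3*(-222/13 - 54) = -3*(-924/13) = 2772/13 ≈ 213.23)
(Y + L(-8, c(3)))² = (2772/13 + (-8)²)² = (2772/13 + 64)² = (3604/13)² = 12988816/169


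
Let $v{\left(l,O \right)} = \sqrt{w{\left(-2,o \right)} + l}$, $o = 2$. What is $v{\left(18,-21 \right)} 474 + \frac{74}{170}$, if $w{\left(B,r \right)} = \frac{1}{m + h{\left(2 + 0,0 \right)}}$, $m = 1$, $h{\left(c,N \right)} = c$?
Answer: $\frac{37}{85} + 158 \sqrt{165} \approx 2030.0$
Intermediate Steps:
$w{\left(B,r \right)} = \frac{1}{3}$ ($w{\left(B,r \right)} = \frac{1}{1 + \left(2 + 0\right)} = \frac{1}{1 + 2} = \frac{1}{3}$)
$v{\left(l,O \right)} = \sqrt{\frac{1}{3} + l}$
$v{\left(18,-21 \right)} 474 + \frac{74}{170} = \frac{\sqrt{3 + 9 \cdot 18}}{3} \cdot 474 + \frac{74}{170} = \frac{\sqrt{3 + 162}}{3} \cdot 474 + 74 \cdot \frac{1}{170} = \frac{\sqrt{165}}{3} \cdot 474 + \frac{37}{85} = 158 \sqrt{165} + \frac{37}{85} = \frac{37}{85} + 158 \sqrt{165}$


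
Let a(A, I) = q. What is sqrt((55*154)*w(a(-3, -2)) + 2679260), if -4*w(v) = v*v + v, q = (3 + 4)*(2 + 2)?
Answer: 45*sqrt(474) ≈ 979.72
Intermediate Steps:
q = 28 (q = 7*4 = 28)
a(A, I) = 28
w(v) = -v/4 - v**2/4 (w(v) = -(v*v + v)/4 = -(v**2 + v)/4 = -(v + v**2)/4 = -v/4 - v**2/4)
sqrt((55*154)*w(a(-3, -2)) + 2679260) = sqrt((55*154)*(-1/4*28*(1 + 28)) + 2679260) = sqrt(8470*(-1/4*28*29) + 2679260) = sqrt(8470*(-203) + 2679260) = sqrt(-1719410 + 2679260) = sqrt(959850) = 45*sqrt(474)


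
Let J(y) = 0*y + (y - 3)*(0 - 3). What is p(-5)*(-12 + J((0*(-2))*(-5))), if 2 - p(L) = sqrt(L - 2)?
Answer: -6 + 3*I*sqrt(7) ≈ -6.0 + 7.9373*I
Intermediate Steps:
p(L) = 2 - sqrt(-2 + L) (p(L) = 2 - sqrt(L - 2) = 2 - sqrt(-2 + L))
J(y) = 9 - 3*y (J(y) = 0 + (-3 + y)*(-3) = 0 + (9 - 3*y) = 9 - 3*y)
p(-5)*(-12 + J((0*(-2))*(-5))) = (2 - sqrt(-2 - 5))*(-12 + (9 - 3*0*(-2)*(-5))) = (2 - sqrt(-7))*(-12 + (9 - 0*(-5))) = (2 - I*sqrt(7))*(-12 + (9 - 3*0)) = (2 - I*sqrt(7))*(-12 + (9 + 0)) = (2 - I*sqrt(7))*(-12 + 9) = (2 - I*sqrt(7))*(-3) = -6 + 3*I*sqrt(7)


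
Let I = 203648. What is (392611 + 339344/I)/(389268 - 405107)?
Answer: -4997174017/201598792 ≈ -24.788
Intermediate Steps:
(392611 + 339344/I)/(389268 - 405107) = (392611 + 339344/203648)/(389268 - 405107) = (392611 + 339344*(1/203648))/(-15839) = (392611 + 21209/12728)*(-1/15839) = (4997174017/12728)*(-1/15839) = -4997174017/201598792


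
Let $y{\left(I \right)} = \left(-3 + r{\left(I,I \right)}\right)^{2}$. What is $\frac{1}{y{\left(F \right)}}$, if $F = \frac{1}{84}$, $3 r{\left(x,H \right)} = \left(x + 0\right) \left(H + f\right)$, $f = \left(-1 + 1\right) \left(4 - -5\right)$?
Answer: $\frac{448084224}{4032631009} \approx 0.11111$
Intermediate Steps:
$f = 0$ ($f = 0 \left(4 + 5\right) = 0 \cdot 9 = 0$)
$r{\left(x,H \right)} = \frac{H x}{3}$ ($r{\left(x,H \right)} = \frac{\left(x + 0\right) \left(H + 0\right)}{3} = \frac{x H}{3} = \frac{H x}{3}$)
$F = \frac{1}{84} \approx 0.011905$
$y{\left(I \right)} = \left(-3 + \frac{I^{2}}{3}\right)^{2}$ ($y{\left(I \right)} = \left(-3 + \frac{I I}{3}\right)^{2} = \left(-3 + \frac{I^{2}}{3}\right)^{2}$)
$\frac{1}{y{\left(F \right)}} = \frac{1}{\frac{1}{9} \left(-9 + \left(\frac{1}{84}\right)^{2}\right)^{2}} = \frac{1}{\frac{1}{9} \left(-9 + \frac{1}{7056}\right)^{2}} = \frac{1}{\frac{1}{9} \left(- \frac{63503}{7056}\right)^{2}} = \frac{1}{\frac{1}{9} \cdot \frac{4032631009}{49787136}} = \frac{1}{\frac{4032631009}{448084224}} = \frac{448084224}{4032631009}$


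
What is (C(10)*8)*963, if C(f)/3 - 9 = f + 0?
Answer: 439128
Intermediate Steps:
C(f) = 27 + 3*f (C(f) = 27 + 3*(f + 0) = 27 + 3*f)
(C(10)*8)*963 = ((27 + 3*10)*8)*963 = ((27 + 30)*8)*963 = (57*8)*963 = 456*963 = 439128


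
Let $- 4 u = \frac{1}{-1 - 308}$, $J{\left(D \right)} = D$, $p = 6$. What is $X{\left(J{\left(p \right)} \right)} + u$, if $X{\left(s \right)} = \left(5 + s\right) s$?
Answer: $\frac{81577}{1236} \approx 66.001$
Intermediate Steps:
$X{\left(s \right)} = s \left(5 + s\right)$
$u = \frac{1}{1236}$ ($u = - \frac{1}{4 \left(-1 - 308\right)} = - \frac{1}{4 \left(-309\right)} = \left(- \frac{1}{4}\right) \left(- \frac{1}{309}\right) = \frac{1}{1236} \approx 0.00080906$)
$X{\left(J{\left(p \right)} \right)} + u = 6 \left(5 + 6\right) + \frac{1}{1236} = 6 \cdot 11 + \frac{1}{1236} = 66 + \frac{1}{1236} = \frac{81577}{1236}$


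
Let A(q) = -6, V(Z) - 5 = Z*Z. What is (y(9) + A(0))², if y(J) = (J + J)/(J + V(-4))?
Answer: 729/25 ≈ 29.160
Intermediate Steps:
V(Z) = 5 + Z² (V(Z) = 5 + Z*Z = 5 + Z²)
y(J) = 2*J/(21 + J) (y(J) = (J + J)/(J + (5 + (-4)²)) = (2*J)/(J + (5 + 16)) = (2*J)/(J + 21) = (2*J)/(21 + J) = 2*J/(21 + J))
(y(9) + A(0))² = (2*9/(21 + 9) - 6)² = (2*9/30 - 6)² = (2*9*(1/30) - 6)² = (⅗ - 6)² = (-27/5)² = 729/25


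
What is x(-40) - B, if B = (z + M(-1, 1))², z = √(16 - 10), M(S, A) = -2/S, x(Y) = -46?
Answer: -56 - 4*√6 ≈ -65.798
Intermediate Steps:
z = √6 ≈ 2.4495
B = (2 + √6)² (B = (√6 - 2/(-1))² = (√6 - 2*(-1))² = (√6 + 2)² = (2 + √6)² ≈ 19.798)
x(-40) - B = -46 - (2 + √6)²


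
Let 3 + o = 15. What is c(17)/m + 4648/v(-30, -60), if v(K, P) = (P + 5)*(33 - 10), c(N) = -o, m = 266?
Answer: -625774/168245 ≈ -3.7194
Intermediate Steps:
o = 12 (o = -3 + 15 = 12)
c(N) = -12 (c(N) = -1*12 = -12)
v(K, P) = 115 + 23*P (v(K, P) = (5 + P)*23 = 115 + 23*P)
c(17)/m + 4648/v(-30, -60) = -12/266 + 4648/(115 + 23*(-60)) = -12*1/266 + 4648/(115 - 1380) = -6/133 + 4648/(-1265) = -6/133 + 4648*(-1/1265) = -6/133 - 4648/1265 = -625774/168245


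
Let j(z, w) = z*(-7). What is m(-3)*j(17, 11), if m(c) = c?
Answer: 357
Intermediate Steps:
j(z, w) = -7*z
m(-3)*j(17, 11) = -(-21)*17 = -3*(-119) = 357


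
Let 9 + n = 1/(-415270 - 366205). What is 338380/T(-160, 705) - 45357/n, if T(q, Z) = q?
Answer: 41141723989/14066552 ≈ 2924.8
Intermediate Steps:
n = -7033276/781475 (n = -9 + 1/(-415270 - 366205) = -9 + 1/(-781475) = -9 - 1/781475 = -7033276/781475 ≈ -9.0000)
338380/T(-160, 705) - 45357/n = 338380/(-160) - 45357/(-7033276/781475) = 338380*(-1/160) - 45357*(-781475/7033276) = -16919/8 + 35445361575/7033276 = 41141723989/14066552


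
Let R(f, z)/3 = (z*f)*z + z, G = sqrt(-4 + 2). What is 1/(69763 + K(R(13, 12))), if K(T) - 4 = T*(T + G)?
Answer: 32014871/1024952029036849 - 5652*I*sqrt(2)/1024952029036849 ≈ 3.1235e-8 - 7.7985e-12*I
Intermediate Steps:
G = I*sqrt(2) (G = sqrt(-2) = I*sqrt(2) ≈ 1.4142*I)
R(f, z) = 3*z + 3*f*z**2 (R(f, z) = 3*((z*f)*z + z) = 3*((f*z)*z + z) = 3*(f*z**2 + z) = 3*(z + f*z**2) = 3*z + 3*f*z**2)
K(T) = 4 + T*(T + I*sqrt(2))
1/(69763 + K(R(13, 12))) = 1/(69763 + (4 + (3*12*(1 + 13*12))**2 + I*(3*12*(1 + 13*12))*sqrt(2))) = 1/(69763 + (4 + (3*12*(1 + 156))**2 + I*(3*12*(1 + 156))*sqrt(2))) = 1/(69763 + (4 + (3*12*157)**2 + I*(3*12*157)*sqrt(2))) = 1/(69763 + (4 + 5652**2 + I*5652*sqrt(2))) = 1/(69763 + (4 + 31945104 + 5652*I*sqrt(2))) = 1/(69763 + (31945108 + 5652*I*sqrt(2))) = 1/(32014871 + 5652*I*sqrt(2))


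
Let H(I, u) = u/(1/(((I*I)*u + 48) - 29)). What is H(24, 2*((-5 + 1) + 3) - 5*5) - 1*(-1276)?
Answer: 420667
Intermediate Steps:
H(I, u) = u*(19 + u*I**2) (H(I, u) = u/(1/((I**2*u + 48) - 29)) = u/(1/((u*I**2 + 48) - 29)) = u/(1/((48 + u*I**2) - 29)) = u/(1/(19 + u*I**2)) = u*(19 + u*I**2))
H(24, 2*((-5 + 1) + 3) - 5*5) - 1*(-1276) = (2*((-5 + 1) + 3) - 5*5)*(19 + (2*((-5 + 1) + 3) - 5*5)*24**2) - 1*(-1276) = (2*(-4 + 3) - 25)*(19 + (2*(-4 + 3) - 25)*576) + 1276 = (2*(-1) - 25)*(19 + (2*(-1) - 25)*576) + 1276 = (-2 - 25)*(19 + (-2 - 25)*576) + 1276 = -27*(19 - 27*576) + 1276 = -27*(19 - 15552) + 1276 = -27*(-15533) + 1276 = 419391 + 1276 = 420667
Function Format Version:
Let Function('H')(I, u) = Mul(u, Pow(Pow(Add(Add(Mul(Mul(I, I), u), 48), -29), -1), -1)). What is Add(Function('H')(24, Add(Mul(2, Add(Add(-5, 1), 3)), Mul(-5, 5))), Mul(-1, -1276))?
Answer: 420667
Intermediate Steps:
Function('H')(I, u) = Mul(u, Add(19, Mul(u, Pow(I, 2)))) (Function('H')(I, u) = Mul(u, Pow(Pow(Add(Add(Mul(Pow(I, 2), u), 48), -29), -1), -1)) = Mul(u, Pow(Pow(Add(Add(Mul(u, Pow(I, 2)), 48), -29), -1), -1)) = Mul(u, Pow(Pow(Add(Add(48, Mul(u, Pow(I, 2))), -29), -1), -1)) = Mul(u, Pow(Pow(Add(19, Mul(u, Pow(I, 2))), -1), -1)) = Mul(u, Add(19, Mul(u, Pow(I, 2)))))
Add(Function('H')(24, Add(Mul(2, Add(Add(-5, 1), 3)), Mul(-5, 5))), Mul(-1, -1276)) = Add(Mul(Add(Mul(2, Add(Add(-5, 1), 3)), Mul(-5, 5)), Add(19, Mul(Add(Mul(2, Add(Add(-5, 1), 3)), Mul(-5, 5)), Pow(24, 2)))), Mul(-1, -1276)) = Add(Mul(Add(Mul(2, Add(-4, 3)), -25), Add(19, Mul(Add(Mul(2, Add(-4, 3)), -25), 576))), 1276) = Add(Mul(Add(Mul(2, -1), -25), Add(19, Mul(Add(Mul(2, -1), -25), 576))), 1276) = Add(Mul(Add(-2, -25), Add(19, Mul(Add(-2, -25), 576))), 1276) = Add(Mul(-27, Add(19, Mul(-27, 576))), 1276) = Add(Mul(-27, Add(19, -15552)), 1276) = Add(Mul(-27, -15533), 1276) = Add(419391, 1276) = 420667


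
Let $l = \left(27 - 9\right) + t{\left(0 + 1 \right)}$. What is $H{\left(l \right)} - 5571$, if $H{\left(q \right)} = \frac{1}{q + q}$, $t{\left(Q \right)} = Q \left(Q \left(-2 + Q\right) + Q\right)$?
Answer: $- \frac{200555}{36} \approx -5571.0$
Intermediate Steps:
$t{\left(Q \right)} = Q \left(Q + Q \left(-2 + Q\right)\right)$
$l = 18$ ($l = \left(27 - 9\right) + \left(0 + 1\right)^{2} \left(-1 + \left(0 + 1\right)\right) = 18 + 1^{2} \left(-1 + 1\right) = 18 + 1 \cdot 0 = 18 + 0 = 18$)
$H{\left(q \right)} = \frac{1}{2 q}$
$H{\left(l \right)} - 5571 = \frac{1}{2 \cdot 18} - 5571 = \frac{1}{2} \cdot \frac{1}{18} - 5571 = \frac{1}{36} - 5571 = - \frac{200555}{36}$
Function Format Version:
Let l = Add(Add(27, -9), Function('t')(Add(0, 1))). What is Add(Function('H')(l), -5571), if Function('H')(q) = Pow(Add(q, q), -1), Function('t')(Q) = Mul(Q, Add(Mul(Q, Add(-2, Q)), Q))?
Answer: Rational(-200555, 36) ≈ -5571.0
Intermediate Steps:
Function('t')(Q) = Mul(Q, Add(Q, Mul(Q, Add(-2, Q))))
l = 18 (l = Add(Add(27, -9), Mul(Pow(Add(0, 1), 2), Add(-1, Add(0, 1)))) = Add(18, Mul(Pow(1, 2), Add(-1, 1))) = Add(18, Mul(1, 0)) = Add(18, 0) = 18)
Function('H')(q) = Mul(Rational(1, 2), Pow(q, -1)) (Function('H')(q) = Pow(Mul(2, q), -1) = Mul(Rational(1, 2), Pow(q, -1)))
Add(Function('H')(l), -5571) = Add(Mul(Rational(1, 2), Pow(18, -1)), -5571) = Add(Mul(Rational(1, 2), Rational(1, 18)), -5571) = Add(Rational(1, 36), -5571) = Rational(-200555, 36)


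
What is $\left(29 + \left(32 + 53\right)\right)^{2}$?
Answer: $12996$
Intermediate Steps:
$\left(29 + \left(32 + 53\right)\right)^{2} = \left(29 + 85\right)^{2} = 114^{2} = 12996$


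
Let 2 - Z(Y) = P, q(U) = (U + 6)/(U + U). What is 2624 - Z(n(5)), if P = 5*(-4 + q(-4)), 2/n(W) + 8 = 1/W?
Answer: 10403/4 ≈ 2600.8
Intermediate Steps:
n(W) = 2/(-8 + 1/W)
q(U) = (6 + U)/(2*U) (q(U) = (6 + U)/((2*U)) = (6 + U)*(1/(2*U)) = (6 + U)/(2*U))
P = -85/4 (P = 5*(-4 + (1/2)*(6 - 4)/(-4)) = 5*(-4 + (1/2)*(-1/4)*2) = 5*(-4 - 1/4) = 5*(-17/4) = -85/4 ≈ -21.250)
Z(Y) = 93/4 (Z(Y) = 2 - 1*(-85/4) = 2 + 85/4 = 93/4)
2624 - Z(n(5)) = 2624 - 1*93/4 = 2624 - 93/4 = 10403/4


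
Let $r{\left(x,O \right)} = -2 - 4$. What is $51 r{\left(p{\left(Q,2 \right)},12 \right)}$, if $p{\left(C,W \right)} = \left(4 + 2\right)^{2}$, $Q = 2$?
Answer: $-306$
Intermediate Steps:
$p{\left(C,W \right)} = 36$ ($p{\left(C,W \right)} = 6^{2} = 36$)
$r{\left(x,O \right)} = -6$ ($r{\left(x,O \right)} = -2 - 4 = -6$)
$51 r{\left(p{\left(Q,2 \right)},12 \right)} = 51 \left(-6\right) = -306$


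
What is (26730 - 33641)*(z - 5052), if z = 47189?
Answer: -291208807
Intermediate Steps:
(26730 - 33641)*(z - 5052) = (26730 - 33641)*(47189 - 5052) = -6911*42137 = -291208807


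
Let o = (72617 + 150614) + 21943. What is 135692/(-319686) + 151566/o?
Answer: 3796344467/19594673841 ≈ 0.19374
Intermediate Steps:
o = 245174 (o = 223231 + 21943 = 245174)
135692/(-319686) + 151566/o = 135692/(-319686) + 151566/245174 = 135692*(-1/319686) + 151566*(1/245174) = -67846/159843 + 75783/122587 = 3796344467/19594673841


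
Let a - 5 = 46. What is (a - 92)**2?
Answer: 1681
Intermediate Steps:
a = 51 (a = 5 + 46 = 51)
(a - 92)**2 = (51 - 92)**2 = (-41)**2 = 1681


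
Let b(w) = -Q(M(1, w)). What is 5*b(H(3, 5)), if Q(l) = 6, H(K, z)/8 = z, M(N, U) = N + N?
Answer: -30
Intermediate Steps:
M(N, U) = 2*N
H(K, z) = 8*z
b(w) = -6 (b(w) = -1*6 = -6)
5*b(H(3, 5)) = 5*(-6) = -30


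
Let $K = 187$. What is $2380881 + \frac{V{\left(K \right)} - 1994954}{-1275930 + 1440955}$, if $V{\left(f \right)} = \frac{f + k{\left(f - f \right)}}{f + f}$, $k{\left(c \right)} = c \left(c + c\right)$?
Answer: $\frac{785805784143}{330050} \approx 2.3809 \cdot 10^{6}$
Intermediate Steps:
$k{\left(c \right)} = 2 c^{2}$ ($k{\left(c \right)} = c 2 c = 2 c^{2}$)
$V{\left(f \right)} = \frac{1}{2}$ ($V{\left(f \right)} = \frac{f + 2 \left(f - f\right)^{2}}{f + f} = \frac{f + 2 \cdot 0^{2}}{2 f} = \left(f + 2 \cdot 0\right) \frac{1}{2 f} = \left(f + 0\right) \frac{1}{2 f} = f \frac{1}{2 f} = \frac{1}{2}$)
$2380881 + \frac{V{\left(K \right)} - 1994954}{-1275930 + 1440955} = 2380881 + \frac{\frac{1}{2} - 1994954}{-1275930 + 1440955} = 2380881 - \frac{3989907}{2 \cdot 165025} = 2380881 - \frac{3989907}{330050} = \frac{785805784143}{330050}$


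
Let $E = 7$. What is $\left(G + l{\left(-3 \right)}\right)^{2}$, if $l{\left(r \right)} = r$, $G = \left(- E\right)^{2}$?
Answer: $2116$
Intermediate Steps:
$G = 49$ ($G = \left(\left(-1\right) 7\right)^{2} = \left(-7\right)^{2} = 49$)
$\left(G + l{\left(-3 \right)}\right)^{2} = \left(49 - 3\right)^{2} = 46^{2} = 2116$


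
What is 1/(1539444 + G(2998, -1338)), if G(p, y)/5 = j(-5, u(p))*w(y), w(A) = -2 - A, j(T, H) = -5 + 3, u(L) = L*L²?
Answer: 1/1526084 ≈ 6.5527e-7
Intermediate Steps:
u(L) = L³
j(T, H) = -2
G(p, y) = 20 + 10*y (G(p, y) = 5*(-2*(-2 - y)) = 5*(4 + 2*y) = 20 + 10*y)
1/(1539444 + G(2998, -1338)) = 1/(1539444 + (20 + 10*(-1338))) = 1/(1539444 + (20 - 13380)) = 1/(1539444 - 13360) = 1/1526084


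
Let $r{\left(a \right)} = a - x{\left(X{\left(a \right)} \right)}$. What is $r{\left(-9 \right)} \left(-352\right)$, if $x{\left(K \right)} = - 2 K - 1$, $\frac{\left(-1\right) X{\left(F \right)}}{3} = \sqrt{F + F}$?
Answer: $2816 + 6336 i \sqrt{2} \approx 2816.0 + 8960.5 i$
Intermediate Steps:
$X{\left(F \right)} = - 3 \sqrt{2} \sqrt{F}$ ($X{\left(F \right)} = - 3 \sqrt{F + F} = - 3 \sqrt{2 F} = - 3 \sqrt{2} \sqrt{F}$)
$x{\left(K \right)} = -1 - 2 K$
$r{\left(a \right)} = 1 + a - 6 \sqrt{2} \sqrt{a}$ ($r{\left(a \right)} = a - \left(-1 - 2 \left(- 3 \sqrt{2} \sqrt{a}\right)\right) = a - \left(-1 + 6 \sqrt{2} \sqrt{a}\right) = 1 + a - 6 \sqrt{2} \sqrt{a}$)
$r{\left(-9 \right)} \left(-352\right) = \left(1 - 9 - 6 \sqrt{2} \sqrt{-9}\right) \left(-352\right) = \left(1 - 9 - 6 \sqrt{2} \cdot 3 i\right) \left(-352\right) = \left(1 - 9 - 18 i \sqrt{2}\right) \left(-352\right) = \left(-8 - 18 i \sqrt{2}\right) \left(-352\right) = 2816 + 6336 i \sqrt{2}$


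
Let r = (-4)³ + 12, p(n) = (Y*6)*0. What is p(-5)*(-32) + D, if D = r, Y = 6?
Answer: -52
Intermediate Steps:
p(n) = 0 (p(n) = (6*6)*0 = 36*0 = 0)
r = -52 (r = -64 + 12 = -52)
D = -52
p(-5)*(-32) + D = 0*(-32) - 52 = 0 - 52 = -52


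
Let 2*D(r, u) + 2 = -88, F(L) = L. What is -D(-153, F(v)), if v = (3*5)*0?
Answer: 45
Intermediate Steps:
v = 0 (v = 15*0 = 0)
D(r, u) = -45 (D(r, u) = -1 + (½)*(-88) = -1 - 44 = -45)
-D(-153, F(v)) = -1*(-45) = 45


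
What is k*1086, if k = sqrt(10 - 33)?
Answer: 1086*I*sqrt(23) ≈ 5208.3*I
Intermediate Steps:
k = I*sqrt(23) (k = sqrt(-23) = I*sqrt(23) ≈ 4.7958*I)
k*1086 = (I*sqrt(23))*1086 = 1086*I*sqrt(23)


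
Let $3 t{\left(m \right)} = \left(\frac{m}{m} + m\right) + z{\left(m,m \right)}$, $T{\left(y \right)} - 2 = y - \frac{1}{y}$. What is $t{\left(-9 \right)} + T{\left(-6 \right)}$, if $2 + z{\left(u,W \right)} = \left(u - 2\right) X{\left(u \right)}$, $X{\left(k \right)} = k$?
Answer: $\frac{155}{6} \approx 25.833$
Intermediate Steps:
$T{\left(y \right)} = 2 + y - \frac{1}{y}$ ($T{\left(y \right)} = 2 + \left(y - \frac{1}{y}\right) = 2 + y - \frac{1}{y}$)
$z{\left(u,W \right)} = -2 + u \left(-2 + u\right)$ ($z{\left(u,W \right)} = -2 + \left(u - 2\right) u = -2 + \left(-2 + u\right) u = -2 + u \left(-2 + u\right)$)
$t{\left(m \right)} = - \frac{1}{3} - \frac{m}{3} + \frac{m^{2}}{3}$ ($t{\left(m \right)} = \frac{\left(\frac{m}{m} + m\right) - \left(2 - m^{2} + 2 m\right)}{3} = \frac{\left(1 + m\right) - \left(2 - m^{2} + 2 m\right)}{3} = \frac{-1 + m^{2} - m}{3} = - \frac{1}{3} - \frac{m}{3} + \frac{m^{2}}{3}$)
$t{\left(-9 \right)} + T{\left(-6 \right)} = \left(- \frac{1}{3} - -3 + \frac{\left(-9\right)^{2}}{3}\right) - \frac{23}{6} = \left(- \frac{1}{3} + 3 + \frac{1}{3} \cdot 81\right) - \frac{23}{6} = \left(- \frac{1}{3} + 3 + 27\right) + \left(2 - 6 + \frac{1}{6}\right) = \frac{89}{3} - \frac{23}{6} = \frac{155}{6}$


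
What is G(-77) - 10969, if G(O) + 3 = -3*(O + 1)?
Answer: -10744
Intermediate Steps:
G(O) = -6 - 3*O (G(O) = -3 - 3*(O + 1) = -3 - 3*(1 + O) = -3 + (-3 - 3*O) = -6 - 3*O)
G(-77) - 10969 = (-6 - 3*(-77)) - 10969 = (-6 + 231) - 10969 = 225 - 10969 = -10744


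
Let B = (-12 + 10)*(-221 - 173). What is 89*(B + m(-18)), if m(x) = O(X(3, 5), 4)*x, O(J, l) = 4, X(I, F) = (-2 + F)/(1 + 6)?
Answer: 63724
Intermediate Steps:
X(I, F) = -2/7 + F/7 (X(I, F) = (-2 + F)/7 = (-2 + F)*(⅐) = -2/7 + F/7)
m(x) = 4*x
B = 788 (B = -2*(-394) = 788)
89*(B + m(-18)) = 89*(788 + 4*(-18)) = 89*(788 - 72) = 89*716 = 63724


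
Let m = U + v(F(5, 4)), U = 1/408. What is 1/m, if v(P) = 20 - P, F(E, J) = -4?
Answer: 408/9793 ≈ 0.041662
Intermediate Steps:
U = 1/408 ≈ 0.0024510
m = 9793/408 (m = 1/408 + (20 - 1*(-4)) = 1/408 + (20 + 4) = 1/408 + 24 = 9793/408 ≈ 24.002)
1/m = 1/(9793/408) = 408/9793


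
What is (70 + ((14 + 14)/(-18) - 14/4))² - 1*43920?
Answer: -12863519/324 ≈ -39702.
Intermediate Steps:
(70 + ((14 + 14)/(-18) - 14/4))² - 1*43920 = (70 + (28*(-1/18) - 14*¼))² - 43920 = (70 + (-14/9 - 7/2))² - 43920 = (70 - 91/18)² - 43920 = (1169/18)² - 43920 = 1366561/324 - 43920 = -12863519/324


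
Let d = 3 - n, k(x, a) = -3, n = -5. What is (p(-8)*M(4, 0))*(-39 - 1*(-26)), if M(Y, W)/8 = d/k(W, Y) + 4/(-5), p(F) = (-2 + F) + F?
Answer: -32448/5 ≈ -6489.6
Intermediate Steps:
d = 8 (d = 3 - 1*(-5) = 3 + 5 = 8)
p(F) = -2 + 2*F
M(Y, W) = -416/15 (M(Y, W) = 8*(8/(-3) + 4/(-5)) = 8*(8*(-1/3) + 4*(-1/5)) = 8*(-8/3 - 4/5) = 8*(-52/15) = -416/15)
(p(-8)*M(4, 0))*(-39 - 1*(-26)) = ((-2 + 2*(-8))*(-416/15))*(-39 - 1*(-26)) = ((-2 - 16)*(-416/15))*(-39 + 26) = -18*(-416/15)*(-13) = (2496/5)*(-13) = -32448/5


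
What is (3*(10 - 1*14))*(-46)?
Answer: 552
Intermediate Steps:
(3*(10 - 1*14))*(-46) = (3*(10 - 14))*(-46) = (3*(-4))*(-46) = -12*(-46) = 552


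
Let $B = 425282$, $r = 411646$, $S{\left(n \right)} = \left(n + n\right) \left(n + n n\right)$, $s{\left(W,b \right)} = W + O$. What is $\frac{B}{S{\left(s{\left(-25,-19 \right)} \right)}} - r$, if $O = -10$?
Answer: $- \frac{17145268541}{41650} \approx -4.1165 \cdot 10^{5}$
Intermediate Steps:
$s{\left(W,b \right)} = -10 + W$ ($s{\left(W,b \right)} = W - 10 = -10 + W$)
$S{\left(n \right)} = 2 n \left(n + n^{2}\right)$
$\frac{B}{S{\left(s{\left(-25,-19 \right)} \right)}} - r = \frac{425282}{2 \left(-10 - 25\right)^{2} \left(1 - 35\right)} - 411646 = \frac{425282}{2 \left(-35\right)^{2} \left(1 - 35\right)} - 411646 = \frac{425282}{2 \cdot 1225 \left(-34\right)} - 411646 = \frac{425282}{-83300} - 411646 = 425282 \left(- \frac{1}{83300}\right) - 411646 = - \frac{212641}{41650} - 411646 = - \frac{17145268541}{41650}$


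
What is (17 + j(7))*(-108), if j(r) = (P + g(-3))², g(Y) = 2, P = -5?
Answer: -2808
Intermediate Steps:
j(r) = 9 (j(r) = (-5 + 2)² = (-3)² = 9)
(17 + j(7))*(-108) = (17 + 9)*(-108) = 26*(-108) = -2808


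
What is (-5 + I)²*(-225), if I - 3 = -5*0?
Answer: -900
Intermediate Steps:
I = 3 (I = 3 - 5*0 = 3 + 0 = 3)
(-5 + I)²*(-225) = (-5 + 3)²*(-225) = (-2)²*(-225) = 4*(-225) = -900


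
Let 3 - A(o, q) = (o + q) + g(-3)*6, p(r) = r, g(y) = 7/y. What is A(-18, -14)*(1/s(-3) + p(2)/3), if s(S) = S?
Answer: 49/3 ≈ 16.333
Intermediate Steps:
A(o, q) = 17 - o - q (A(o, q) = 3 - ((o + q) + (7/(-3))*6) = 3 - ((o + q) + (7*(-⅓))*6) = 3 - ((o + q) - 7/3*6) = 3 - ((o + q) - 14) = 3 - (-14 + o + q) = 3 + (14 - o - q) = 17 - o - q)
A(-18, -14)*(1/s(-3) + p(2)/3) = (17 - 1*(-18) - 1*(-14))*(1/(-3) + 2/3) = (17 + 18 + 14)*(1*(-⅓) + 2*(⅓)) = 49*(-⅓ + ⅔) = 49*(⅓) = 49/3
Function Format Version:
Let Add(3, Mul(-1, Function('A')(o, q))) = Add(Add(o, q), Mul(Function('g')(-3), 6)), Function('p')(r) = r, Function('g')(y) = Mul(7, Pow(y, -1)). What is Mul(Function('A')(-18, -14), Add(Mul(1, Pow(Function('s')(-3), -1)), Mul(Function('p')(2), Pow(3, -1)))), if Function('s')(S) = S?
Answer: Rational(49, 3) ≈ 16.333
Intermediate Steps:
Function('A')(o, q) = Add(17, Mul(-1, o), Mul(-1, q)) (Function('A')(o, q) = Add(3, Mul(-1, Add(Add(o, q), Mul(Mul(7, Pow(-3, -1)), 6)))) = Add(3, Mul(-1, Add(Add(o, q), Mul(Mul(7, Rational(-1, 3)), 6)))) = Add(3, Mul(-1, Add(Add(o, q), Mul(Rational(-7, 3), 6)))) = Add(3, Mul(-1, Add(Add(o, q), -14))) = Add(3, Mul(-1, Add(-14, o, q))) = Add(3, Add(14, Mul(-1, o), Mul(-1, q))) = Add(17, Mul(-1, o), Mul(-1, q)))
Mul(Function('A')(-18, -14), Add(Mul(1, Pow(Function('s')(-3), -1)), Mul(Function('p')(2), Pow(3, -1)))) = Mul(Add(17, Mul(-1, -18), Mul(-1, -14)), Add(Mul(1, Pow(-3, -1)), Mul(2, Pow(3, -1)))) = Mul(Add(17, 18, 14), Add(Mul(1, Rational(-1, 3)), Mul(2, Rational(1, 3)))) = Mul(49, Add(Rational(-1, 3), Rational(2, 3))) = Mul(49, Rational(1, 3)) = Rational(49, 3)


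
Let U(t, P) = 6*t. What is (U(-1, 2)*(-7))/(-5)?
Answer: -42/5 ≈ -8.4000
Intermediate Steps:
(U(-1, 2)*(-7))/(-5) = ((6*(-1))*(-7))/(-5) = -6*(-7)*(-⅕) = 42*(-⅕) = -42/5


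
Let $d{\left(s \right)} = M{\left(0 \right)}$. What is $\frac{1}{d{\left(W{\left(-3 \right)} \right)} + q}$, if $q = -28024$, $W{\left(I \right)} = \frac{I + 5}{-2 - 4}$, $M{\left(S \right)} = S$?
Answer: $- \frac{1}{28024} \approx -3.5684 \cdot 10^{-5}$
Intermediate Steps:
$W{\left(I \right)} = - \frac{5}{6} - \frac{I}{6}$ ($W{\left(I \right)} = \frac{5 + I}{-6} = \left(5 + I\right) \left(- \frac{1}{6}\right) = - \frac{5}{6} - \frac{I}{6}$)
$d{\left(s \right)} = 0$
$\frac{1}{d{\left(W{\left(-3 \right)} \right)} + q} = \frac{1}{0 - 28024} = \frac{1}{-28024} = - \frac{1}{28024}$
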